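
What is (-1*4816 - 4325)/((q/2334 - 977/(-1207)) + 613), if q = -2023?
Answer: -2341041678/156976741 ≈ -14.913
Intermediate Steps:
(-1*4816 - 4325)/((q/2334 - 977/(-1207)) + 613) = (-1*4816 - 4325)/((-2023/2334 - 977/(-1207)) + 613) = (-4816 - 4325)/((-2023*1/2334 - 977*(-1/1207)) + 613) = -9141/((-2023/2334 + 977/1207) + 613) = -9141/(-161443/2817138 + 613) = -9141/1726744151/2817138 = -9141*2817138/1726744151 = -2341041678/156976741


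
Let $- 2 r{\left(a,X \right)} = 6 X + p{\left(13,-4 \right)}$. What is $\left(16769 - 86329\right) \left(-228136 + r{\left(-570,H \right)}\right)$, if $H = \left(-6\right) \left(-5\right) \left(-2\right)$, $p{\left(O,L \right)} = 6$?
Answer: $15856828040$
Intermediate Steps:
$H = -60$ ($H = 30 \left(-2\right) = -60$)
$r{\left(a,X \right)} = -3 - 3 X$ ($r{\left(a,X \right)} = - \frac{6 X + 6}{2} = - \frac{6 + 6 X}{2} = -3 - 3 X$)
$\left(16769 - 86329\right) \left(-228136 + r{\left(-570,H \right)}\right) = \left(16769 - 86329\right) \left(-228136 - -177\right) = - 69560 \left(-228136 + \left(-3 + 180\right)\right) = - 69560 \left(-228136 + 177\right) = \left(-69560\right) \left(-227959\right) = 15856828040$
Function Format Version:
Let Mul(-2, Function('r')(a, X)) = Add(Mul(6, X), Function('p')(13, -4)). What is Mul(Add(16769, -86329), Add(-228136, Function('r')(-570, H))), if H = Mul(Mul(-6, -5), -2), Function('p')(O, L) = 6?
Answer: 15856828040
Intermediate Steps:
H = -60 (H = Mul(30, -2) = -60)
Function('r')(a, X) = Add(-3, Mul(-3, X)) (Function('r')(a, X) = Mul(Rational(-1, 2), Add(Mul(6, X), 6)) = Mul(Rational(-1, 2), Add(6, Mul(6, X))) = Add(-3, Mul(-3, X)))
Mul(Add(16769, -86329), Add(-228136, Function('r')(-570, H))) = Mul(Add(16769, -86329), Add(-228136, Add(-3, Mul(-3, -60)))) = Mul(-69560, Add(-228136, Add(-3, 180))) = Mul(-69560, Add(-228136, 177)) = Mul(-69560, -227959) = 15856828040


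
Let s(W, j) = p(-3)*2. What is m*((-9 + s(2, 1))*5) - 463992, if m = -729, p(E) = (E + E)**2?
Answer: -693627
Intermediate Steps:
p(E) = 4*E**2 (p(E) = (2*E)**2 = 4*E**2)
s(W, j) = 72 (s(W, j) = (4*(-3)**2)*2 = (4*9)*2 = 36*2 = 72)
m*((-9 + s(2, 1))*5) - 463992 = -729*(-9 + 72)*5 - 463992 = -45927*5 - 463992 = -729*315 - 463992 = -229635 - 463992 = -693627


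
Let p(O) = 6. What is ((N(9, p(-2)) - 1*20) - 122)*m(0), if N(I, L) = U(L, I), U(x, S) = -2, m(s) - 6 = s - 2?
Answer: -576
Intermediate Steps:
m(s) = 4 + s (m(s) = 6 + (s - 2) = 6 + (-2 + s) = 4 + s)
N(I, L) = -2
((N(9, p(-2)) - 1*20) - 122)*m(0) = ((-2 - 1*20) - 122)*(4 + 0) = ((-2 - 20) - 122)*4 = (-22 - 122)*4 = -144*4 = -576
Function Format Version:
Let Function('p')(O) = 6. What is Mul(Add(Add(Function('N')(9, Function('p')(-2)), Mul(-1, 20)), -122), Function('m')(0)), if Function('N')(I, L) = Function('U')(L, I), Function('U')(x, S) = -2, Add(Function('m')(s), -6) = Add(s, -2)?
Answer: -576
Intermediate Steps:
Function('m')(s) = Add(4, s) (Function('m')(s) = Add(6, Add(s, -2)) = Add(6, Add(-2, s)) = Add(4, s))
Function('N')(I, L) = -2
Mul(Add(Add(Function('N')(9, Function('p')(-2)), Mul(-1, 20)), -122), Function('m')(0)) = Mul(Add(Add(-2, Mul(-1, 20)), -122), Add(4, 0)) = Mul(Add(Add(-2, -20), -122), 4) = Mul(Add(-22, -122), 4) = Mul(-144, 4) = -576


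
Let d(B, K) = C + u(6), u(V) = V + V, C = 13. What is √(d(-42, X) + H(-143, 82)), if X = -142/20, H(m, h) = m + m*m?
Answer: 9*√251 ≈ 142.59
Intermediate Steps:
H(m, h) = m + m²
u(V) = 2*V
X = -71/10 (X = -142*1/20 = -71/10 ≈ -7.1000)
d(B, K) = 25 (d(B, K) = 13 + 2*6 = 13 + 12 = 25)
√(d(-42, X) + H(-143, 82)) = √(25 - 143*(1 - 143)) = √(25 - 143*(-142)) = √(25 + 20306) = √20331 = 9*√251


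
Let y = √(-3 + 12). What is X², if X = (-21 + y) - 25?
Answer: 1849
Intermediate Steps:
y = 3 (y = √9 = 3)
X = -43 (X = (-21 + 3) - 25 = -18 - 25 = -43)
X² = (-43)² = 1849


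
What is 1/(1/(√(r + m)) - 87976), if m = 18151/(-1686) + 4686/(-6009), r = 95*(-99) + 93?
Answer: -1385012945715028/121847898912226991857 + I*√106330568528473698/243695797824453983714 ≈ -1.1367e-5 + 1.3381e-12*I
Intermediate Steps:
r = -9312 (r = -9405 + 93 = -9312)
m = -38989985/3377058 (m = 18151*(-1/1686) + 4686*(-1/6009) = -18151/1686 - 1562/2003 = -38989985/3377058 ≈ -11.546)
1/(1/(√(r + m)) - 87976) = 1/(1/(√(-9312 - 38989985/3377058)) - 87976) = 1/(1/(√(-31486154081/3377058)) - 87976) = 1/(1/(I*√106330568528473698/3377058) - 87976) = 1/(-I*√106330568528473698/31486154081 - 87976) = 1/(-87976 - I*√106330568528473698/31486154081)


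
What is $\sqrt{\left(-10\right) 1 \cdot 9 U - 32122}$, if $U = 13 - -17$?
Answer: $i \sqrt{34822} \approx 186.61 i$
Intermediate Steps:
$U = 30$ ($U = 13 + 17 = 30$)
$\sqrt{\left(-10\right) 1 \cdot 9 U - 32122} = \sqrt{\left(-10\right) 1 \cdot 9 \cdot 30 - 32122} = \sqrt{\left(-10\right) 9 \cdot 30 - 32122} = \sqrt{\left(-90\right) 30 - 32122} = \sqrt{-2700 - 32122} = \sqrt{-34822} = i \sqrt{34822}$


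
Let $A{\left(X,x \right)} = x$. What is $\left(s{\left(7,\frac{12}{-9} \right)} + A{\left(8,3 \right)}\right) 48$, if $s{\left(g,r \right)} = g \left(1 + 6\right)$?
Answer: $2496$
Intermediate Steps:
$s{\left(g,r \right)} = 7 g$ ($s{\left(g,r \right)} = g 7 = 7 g$)
$\left(s{\left(7,\frac{12}{-9} \right)} + A{\left(8,3 \right)}\right) 48 = \left(7 \cdot 7 + 3\right) 48 = \left(49 + 3\right) 48 = 52 \cdot 48 = 2496$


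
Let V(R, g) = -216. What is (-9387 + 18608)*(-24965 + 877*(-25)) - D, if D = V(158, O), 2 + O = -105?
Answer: -432372474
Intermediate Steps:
O = -107 (O = -2 - 105 = -107)
D = -216
(-9387 + 18608)*(-24965 + 877*(-25)) - D = (-9387 + 18608)*(-24965 + 877*(-25)) - 1*(-216) = 9221*(-24965 - 21925) + 216 = 9221*(-46890) + 216 = -432372690 + 216 = -432372474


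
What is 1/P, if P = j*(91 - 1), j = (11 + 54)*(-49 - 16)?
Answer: -1/380250 ≈ -2.6298e-6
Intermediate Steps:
j = -4225 (j = 65*(-65) = -4225)
P = -380250 (P = -4225*(91 - 1) = -4225*90 = -380250)
1/P = 1/(-380250) = -1/380250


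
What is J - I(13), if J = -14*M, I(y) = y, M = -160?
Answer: 2227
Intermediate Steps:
J = 2240 (J = -14*(-160) = 2240)
J - I(13) = 2240 - 1*13 = 2240 - 13 = 2227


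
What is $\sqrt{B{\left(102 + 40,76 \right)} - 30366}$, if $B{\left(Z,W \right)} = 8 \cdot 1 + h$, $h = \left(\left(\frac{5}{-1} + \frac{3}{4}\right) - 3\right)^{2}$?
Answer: $\frac{i \sqrt{484887}}{4} \approx 174.08 i$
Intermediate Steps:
$h = \frac{841}{16}$ ($h = \left(\left(5 \left(-1\right) + 3 \cdot \frac{1}{4}\right) - 3\right)^{2} = \left(\left(-5 + \frac{3}{4}\right) - 3\right)^{2} = \left(- \frac{17}{4} - 3\right)^{2} = \left(- \frac{29}{4}\right)^{2} = \frac{841}{16} \approx 52.563$)
$B{\left(Z,W \right)} = \frac{969}{16}$ ($B{\left(Z,W \right)} = 8 \cdot 1 + \frac{841}{16} = 8 + \frac{841}{16} = \frac{969}{16}$)
$\sqrt{B{\left(102 + 40,76 \right)} - 30366} = \sqrt{\frac{969}{16} - 30366} = \sqrt{- \frac{484887}{16}} = \frac{i \sqrt{484887}}{4}$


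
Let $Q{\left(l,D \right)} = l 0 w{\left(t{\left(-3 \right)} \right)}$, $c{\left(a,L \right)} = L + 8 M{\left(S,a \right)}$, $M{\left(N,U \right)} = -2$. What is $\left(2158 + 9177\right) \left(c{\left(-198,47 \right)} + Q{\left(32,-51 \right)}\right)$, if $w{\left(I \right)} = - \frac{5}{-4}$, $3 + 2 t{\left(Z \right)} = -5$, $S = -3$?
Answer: $351385$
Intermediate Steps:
$t{\left(Z \right)} = -4$ ($t{\left(Z \right)} = - \frac{3}{2} + \frac{1}{2} \left(-5\right) = - \frac{3}{2} - \frac{5}{2} = -4$)
$c{\left(a,L \right)} = -16 + L$ ($c{\left(a,L \right)} = L + 8 \left(-2\right) = L - 16 = -16 + L$)
$w{\left(I \right)} = \frac{5}{4}$ ($w{\left(I \right)} = \left(-5\right) \left(- \frac{1}{4}\right) = \frac{5}{4}$)
$Q{\left(l,D \right)} = 0$ ($Q{\left(l,D \right)} = l 0 \cdot \frac{5}{4} = 0 \cdot \frac{5}{4} = 0$)
$\left(2158 + 9177\right) \left(c{\left(-198,47 \right)} + Q{\left(32,-51 \right)}\right) = \left(2158 + 9177\right) \left(\left(-16 + 47\right) + 0\right) = 11335 \left(31 + 0\right) = 11335 \cdot 31 = 351385$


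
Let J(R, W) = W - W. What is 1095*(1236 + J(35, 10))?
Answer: 1353420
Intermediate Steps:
J(R, W) = 0
1095*(1236 + J(35, 10)) = 1095*(1236 + 0) = 1095*1236 = 1353420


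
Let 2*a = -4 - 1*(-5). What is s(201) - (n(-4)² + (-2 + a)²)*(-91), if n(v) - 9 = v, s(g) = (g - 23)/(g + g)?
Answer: 1994075/804 ≈ 2480.2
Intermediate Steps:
s(g) = (-23 + g)/(2*g) (s(g) = (-23 + g)/((2*g)) = (-23 + g)*(1/(2*g)) = (-23 + g)/(2*g))
n(v) = 9 + v
a = ½ (a = (-4 - 1*(-5))/2 = (-4 + 5)/2 = (½)*1 = ½ ≈ 0.50000)
s(201) - (n(-4)² + (-2 + a)²)*(-91) = (½)*(-23 + 201)/201 - ((9 - 4)² + (-2 + ½)²)*(-91) = (½)*(1/201)*178 - (5² + (-3/2)²)*(-91) = 89/201 - (25 + 9/4)*(-91) = 89/201 - 109*(-91)/4 = 89/201 - 1*(-9919/4) = 89/201 + 9919/4 = 1994075/804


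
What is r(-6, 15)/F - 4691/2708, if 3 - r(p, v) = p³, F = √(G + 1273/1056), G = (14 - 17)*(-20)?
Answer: -4691/2708 + 876*√4265778/64633 ≈ 26.261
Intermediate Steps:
G = 60 (G = -3*(-20) = 60)
F = √4265778/264 (F = √(60 + 1273/1056) = √(64633/1056) = √4265778/264 ≈ 7.8234)
r(p, v) = 3 - p³
r(-6, 15)/F - 4691/2708 = (3 - 1*(-6)³)/((√4265778/264)) - 4691/2708 = (3 - 1*(-216))*(4*√4265778/64633) - 4691*1/2708 = (3 + 216)*(4*√4265778/64633) - 4691/2708 = 219*(4*√4265778/64633) - 4691/2708 = 876*√4265778/64633 - 4691/2708 = -4691/2708 + 876*√4265778/64633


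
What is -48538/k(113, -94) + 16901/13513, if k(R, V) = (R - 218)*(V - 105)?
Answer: -43249657/40336305 ≈ -1.0722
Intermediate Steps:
k(R, V) = (-218 + R)*(-105 + V)
-48538/k(113, -94) + 16901/13513 = -48538/(22890 - 218*(-94) - 105*113 + 113*(-94)) + 16901/13513 = -48538/(22890 + 20492 - 11865 - 10622) + 16901*(1/13513) = -48538/20895 + 16901/13513 = -48538*1/20895 + 16901/13513 = -6934/2985 + 16901/13513 = -43249657/40336305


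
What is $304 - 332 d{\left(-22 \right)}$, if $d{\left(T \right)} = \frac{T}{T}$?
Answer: $-28$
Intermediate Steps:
$d{\left(T \right)} = 1$
$304 - 332 d{\left(-22 \right)} = 304 - 332 = -28$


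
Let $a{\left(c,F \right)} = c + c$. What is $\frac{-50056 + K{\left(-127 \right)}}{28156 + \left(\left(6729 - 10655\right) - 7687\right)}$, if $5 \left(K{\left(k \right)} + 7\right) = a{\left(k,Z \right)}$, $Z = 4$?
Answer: $- \frac{250569}{82715} \approx -3.0293$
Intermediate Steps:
$a{\left(c,F \right)} = 2 c$
$K{\left(k \right)} = -7 + \frac{2 k}{5}$
$\frac{-50056 + K{\left(-127 \right)}}{28156 + \left(\left(6729 - 10655\right) - 7687\right)} = \frac{-50056 + \left(-7 + \frac{2}{5} \left(-127\right)\right)}{28156 + \left(\left(6729 - 10655\right) - 7687\right)} = \frac{-50056 - \frac{289}{5}}{28156 - 11613} = - \frac{250569}{5 \cdot 16543} = \left(- \frac{250569}{5}\right) \frac{1}{16543} = - \frac{250569}{82715}$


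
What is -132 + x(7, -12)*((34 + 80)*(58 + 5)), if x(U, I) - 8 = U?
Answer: 107598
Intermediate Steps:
x(U, I) = 8 + U
-132 + x(7, -12)*((34 + 80)*(58 + 5)) = -132 + (8 + 7)*((34 + 80)*(58 + 5)) = -132 + 15*(114*63) = -132 + 15*7182 = -132 + 107730 = 107598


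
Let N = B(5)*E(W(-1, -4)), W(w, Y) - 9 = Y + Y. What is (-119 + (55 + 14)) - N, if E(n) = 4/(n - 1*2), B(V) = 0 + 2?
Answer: -42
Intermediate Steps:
B(V) = 2
W(w, Y) = 9 + 2*Y (W(w, Y) = 9 + (Y + Y) = 9 + 2*Y)
E(n) = 4/(-2 + n) (E(n) = 4/(n - 2) = 4/(-2 + n))
N = -8 (N = 2*(4/(-2 + (9 + 2*(-4)))) = 2*(4/(-2 + (9 - 8))) = 2*(4/(-2 + 1)) = 2*(4/(-1)) = 2*(4*(-1)) = 2*(-4) = -8)
(-119 + (55 + 14)) - N = (-119 + (55 + 14)) - 1*(-8) = (-119 + 69) + 8 = -50 + 8 = -42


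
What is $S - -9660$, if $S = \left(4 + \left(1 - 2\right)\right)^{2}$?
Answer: $9669$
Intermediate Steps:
$S = 9$ ($S = \left(4 + \left(1 - 2\right)\right)^{2} = \left(4 - 1\right)^{2} = 3^{2} = 9$)
$S - -9660 = 9 - -9660 = 9 + 9660 = 9669$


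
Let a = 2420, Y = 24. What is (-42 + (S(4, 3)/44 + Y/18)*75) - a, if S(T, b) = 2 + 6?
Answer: -25832/11 ≈ -2348.4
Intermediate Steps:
S(T, b) = 8
(-42 + (S(4, 3)/44 + Y/18)*75) - a = (-42 + (8/44 + 24/18)*75) - 1*2420 = (-42 + (8*(1/44) + 24*(1/18))*75) - 2420 = (-42 + (2/11 + 4/3)*75) - 2420 = (-42 + (50/33)*75) - 2420 = (-42 + 1250/11) - 2420 = 788/11 - 2420 = -25832/11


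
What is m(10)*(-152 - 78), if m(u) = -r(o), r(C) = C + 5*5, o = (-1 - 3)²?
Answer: 9430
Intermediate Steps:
o = 16 (o = (-4)² = 16)
r(C) = 25 + C (r(C) = C + 25 = 25 + C)
m(u) = -41 (m(u) = -(25 + 16) = -1*41 = -41)
m(10)*(-152 - 78) = -41*(-152 - 78) = -41*(-230) = 9430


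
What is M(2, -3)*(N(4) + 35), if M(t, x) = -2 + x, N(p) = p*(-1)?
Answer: -155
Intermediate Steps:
N(p) = -p
M(2, -3)*(N(4) + 35) = (-2 - 3)*(-1*4 + 35) = -5*(-4 + 35) = -5*31 = -155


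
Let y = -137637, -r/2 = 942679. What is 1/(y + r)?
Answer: -1/2022995 ≈ -4.9432e-7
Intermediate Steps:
r = -1885358 (r = -2*942679 = -1885358)
1/(y + r) = 1/(-137637 - 1885358) = 1/(-2022995) = -1/2022995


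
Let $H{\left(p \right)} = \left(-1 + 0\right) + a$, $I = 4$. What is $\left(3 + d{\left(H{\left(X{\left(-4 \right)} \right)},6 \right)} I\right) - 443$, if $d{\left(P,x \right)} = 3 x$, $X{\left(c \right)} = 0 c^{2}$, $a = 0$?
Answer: $-368$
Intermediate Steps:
$X{\left(c \right)} = 0$
$H{\left(p \right)} = -1$ ($H{\left(p \right)} = \left(-1 + 0\right) + 0 = -1 + 0 = -1$)
$\left(3 + d{\left(H{\left(X{\left(-4 \right)} \right)},6 \right)} I\right) - 443 = \left(3 + 3 \cdot 6 \cdot 4\right) - 443 = \left(3 + 18 \cdot 4\right) - 443 = \left(3 + 72\right) - 443 = 75 - 443 = -368$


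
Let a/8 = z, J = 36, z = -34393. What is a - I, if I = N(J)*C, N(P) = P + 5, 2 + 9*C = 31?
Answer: -2477485/9 ≈ -2.7528e+5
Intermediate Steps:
C = 29/9 (C = -2/9 + (⅑)*31 = -2/9 + 31/9 = 29/9 ≈ 3.2222)
N(P) = 5 + P
I = 1189/9 (I = (5 + 36)*(29/9) = 41*(29/9) = 1189/9 ≈ 132.11)
a = -275144 (a = 8*(-34393) = -275144)
a - I = -275144 - 1*1189/9 = -275144 - 1189/9 = -2477485/9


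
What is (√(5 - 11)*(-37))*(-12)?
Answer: 444*I*√6 ≈ 1087.6*I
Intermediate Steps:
(√(5 - 11)*(-37))*(-12) = (√(-6)*(-37))*(-12) = ((I*√6)*(-37))*(-12) = -37*I*√6*(-12) = 444*I*√6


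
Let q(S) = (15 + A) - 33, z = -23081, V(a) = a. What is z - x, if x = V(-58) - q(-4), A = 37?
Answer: -23004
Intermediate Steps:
q(S) = 19 (q(S) = (15 + 37) - 33 = 52 - 33 = 19)
x = -77 (x = -58 - 1*19 = -58 - 19 = -77)
z - x = -23081 - 1*(-77) = -23081 + 77 = -23004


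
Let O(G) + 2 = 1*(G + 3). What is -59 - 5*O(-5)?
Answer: -39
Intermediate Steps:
O(G) = 1 + G (O(G) = -2 + 1*(G + 3) = -2 + 1*(3 + G) = -2 + (3 + G) = 1 + G)
-59 - 5*O(-5) = -59 - 5*(1 - 5) = -59 - 5*(-4) = -59 + 20 = -39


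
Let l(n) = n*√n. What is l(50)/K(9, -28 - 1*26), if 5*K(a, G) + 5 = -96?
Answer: -1250*√2/101 ≈ -17.503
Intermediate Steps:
K(a, G) = -101/5 (K(a, G) = -1 + (⅕)*(-96) = -1 - 96/5 = -101/5)
l(n) = n^(3/2)
l(50)/K(9, -28 - 1*26) = 50^(3/2)/(-101/5) = (250*√2)*(-5/101) = -1250*√2/101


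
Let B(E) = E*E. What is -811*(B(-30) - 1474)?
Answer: 465514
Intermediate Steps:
B(E) = E**2
-811*(B(-30) - 1474) = -811*((-30)**2 - 1474) = -811*(900 - 1474) = -811*(-574) = 465514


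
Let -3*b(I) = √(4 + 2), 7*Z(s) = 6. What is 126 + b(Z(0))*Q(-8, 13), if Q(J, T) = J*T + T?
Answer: 126 + 91*√6/3 ≈ 200.30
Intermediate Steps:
Q(J, T) = T + J*T
Z(s) = 6/7 (Z(s) = (⅐)*6 = 6/7)
b(I) = -√6/3 (b(I) = -√(4 + 2)/3 = -√6/3)
126 + b(Z(0))*Q(-8, 13) = 126 + (-√6/3)*(13*(1 - 8)) = 126 + (-√6/3)*(13*(-7)) = 126 - √6/3*(-91) = 126 + 91*√6/3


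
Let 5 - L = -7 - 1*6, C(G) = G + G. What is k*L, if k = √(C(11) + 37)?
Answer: 18*√59 ≈ 138.26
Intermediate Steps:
C(G) = 2*G
L = 18 (L = 5 - (-7 - 1*6) = 5 - (-7 - 6) = 5 - 1*(-13) = 5 + 13 = 18)
k = √59 (k = √(2*11 + 37) = √(22 + 37) = √59 ≈ 7.6811)
k*L = √59*18 = 18*√59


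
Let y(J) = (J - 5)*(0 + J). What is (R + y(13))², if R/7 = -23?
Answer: 3249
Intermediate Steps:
y(J) = J*(-5 + J) (y(J) = (-5 + J)*J = J*(-5 + J))
R = -161 (R = 7*(-23) = -161)
(R + y(13))² = (-161 + 13*(-5 + 13))² = (-161 + 13*8)² = (-161 + 104)² = (-57)² = 3249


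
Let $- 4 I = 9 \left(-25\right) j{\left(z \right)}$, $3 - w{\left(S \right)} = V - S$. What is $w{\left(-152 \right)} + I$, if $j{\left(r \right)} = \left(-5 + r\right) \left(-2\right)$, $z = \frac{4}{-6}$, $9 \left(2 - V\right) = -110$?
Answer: $\frac{8537}{18} \approx 474.28$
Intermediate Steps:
$V = \frac{128}{9}$ ($V = 2 - - \frac{110}{9} = 2 + \frac{110}{9} = \frac{128}{9} \approx 14.222$)
$z = - \frac{2}{3}$ ($z = 4 \left(- \frac{1}{6}\right) = - \frac{2}{3} \approx -0.66667$)
$j{\left(r \right)} = 10 - 2 r$
$w{\left(S \right)} = - \frac{101}{9} + S$ ($w{\left(S \right)} = 3 - \left(\frac{128}{9} - S\right) = 3 + \left(- \frac{128}{9} + S\right) = - \frac{101}{9} + S$)
$I = \frac{1275}{2}$ ($I = - \frac{9 \left(-25\right) \left(10 - - \frac{4}{3}\right)}{4} = - \frac{\left(-225\right) \left(10 + \frac{4}{3}\right)}{4} = - \frac{\left(-225\right) \frac{34}{3}}{4} = \left(- \frac{1}{4}\right) \left(-2550\right) = \frac{1275}{2} \approx 637.5$)
$w{\left(-152 \right)} + I = \left(- \frac{101}{9} - 152\right) + \frac{1275}{2} = - \frac{1469}{9} + \frac{1275}{2} = \frac{8537}{18}$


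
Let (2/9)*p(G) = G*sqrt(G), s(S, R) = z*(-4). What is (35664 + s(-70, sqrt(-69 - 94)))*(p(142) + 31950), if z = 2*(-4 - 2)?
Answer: 1140998400 + 22819968*sqrt(142) ≈ 1.4129e+9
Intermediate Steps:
z = -12 (z = 2*(-6) = -12)
s(S, R) = 48 (s(S, R) = -12*(-4) = 48)
p(G) = 9*G**(3/2)/2 (p(G) = 9*(G*sqrt(G))/2 = 9*G**(3/2)/2)
(35664 + s(-70, sqrt(-69 - 94)))*(p(142) + 31950) = (35664 + 48)*(9*142**(3/2)/2 + 31950) = 35712*(9*(142*sqrt(142))/2 + 31950) = 35712*(639*sqrt(142) + 31950) = 35712*(31950 + 639*sqrt(142)) = 1140998400 + 22819968*sqrt(142)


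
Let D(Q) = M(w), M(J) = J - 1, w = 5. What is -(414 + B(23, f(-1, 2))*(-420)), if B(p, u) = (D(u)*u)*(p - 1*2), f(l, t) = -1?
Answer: -35694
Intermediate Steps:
M(J) = -1 + J
D(Q) = 4 (D(Q) = -1 + 5 = 4)
B(p, u) = 4*u*(-2 + p) (B(p, u) = (4*u)*(p - 1*2) = (4*u)*(p - 2) = (4*u)*(-2 + p) = 4*u*(-2 + p))
-(414 + B(23, f(-1, 2))*(-420)) = -(414 + (4*(-1)*(-2 + 23))*(-420)) = -(414 + (4*(-1)*21)*(-420)) = -(414 - 84*(-420)) = -(414 + 35280) = -1*35694 = -35694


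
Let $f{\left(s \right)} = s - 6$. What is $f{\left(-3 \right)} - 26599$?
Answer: $-26608$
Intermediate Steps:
$f{\left(s \right)} = -6 + s$ ($f{\left(s \right)} = s - 6 = -6 + s$)
$f{\left(-3 \right)} - 26599 = \left(-6 - 3\right) - 26599 = -9 - 26599 = -26608$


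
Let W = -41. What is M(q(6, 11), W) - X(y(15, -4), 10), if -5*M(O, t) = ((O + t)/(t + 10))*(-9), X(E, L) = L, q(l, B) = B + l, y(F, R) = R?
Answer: -1334/155 ≈ -8.6064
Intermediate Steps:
M(O, t) = 9*(O + t)/(5*(10 + t)) (M(O, t) = -(O + t)/(t + 10)*(-9)/5 = -(O + t)/(10 + t)*(-9)/5 = -(-9)*(O + t)/(5*(10 + t)) = 9*(O + t)/(5*(10 + t)))
M(q(6, 11), W) - X(y(15, -4), 10) = 9*((11 + 6) - 41)/(5*(10 - 41)) - 1*10 = (9/5)*(17 - 41)/(-31) - 10 = (9/5)*(-1/31)*(-24) - 10 = 216/155 - 10 = -1334/155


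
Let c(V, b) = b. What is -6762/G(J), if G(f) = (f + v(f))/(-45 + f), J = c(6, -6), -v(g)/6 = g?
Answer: 57477/5 ≈ 11495.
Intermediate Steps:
v(g) = -6*g
J = -6
G(f) = -5*f/(-45 + f) (G(f) = (f - 6*f)/(-45 + f) = (-5*f)/(-45 + f) = -5*f/(-45 + f))
-6762/G(J) = -6762/((-5*(-6)/(-45 - 6))) = -6762/((-5*(-6)/(-51))) = -6762/((-5*(-6)*(-1/51))) = -6762/(-10/17) = -6762*(-17/10) = 57477/5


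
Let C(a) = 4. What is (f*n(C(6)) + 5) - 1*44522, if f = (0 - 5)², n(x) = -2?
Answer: -44567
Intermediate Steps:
f = 25 (f = (-5)² = 25)
(f*n(C(6)) + 5) - 1*44522 = (25*(-2) + 5) - 1*44522 = (-50 + 5) - 44522 = -45 - 44522 = -44567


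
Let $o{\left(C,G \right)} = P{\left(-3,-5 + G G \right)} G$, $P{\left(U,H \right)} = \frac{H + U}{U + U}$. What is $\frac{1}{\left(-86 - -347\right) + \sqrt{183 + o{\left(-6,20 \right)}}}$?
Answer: $\frac{783}{207734} - \frac{i \sqrt{10113}}{207734} \approx 0.0037692 - 0.0004841 i$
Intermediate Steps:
$P{\left(U,H \right)} = \frac{H + U}{2 U}$
$o{\left(C,G \right)} = G \left(\frac{4}{3} - \frac{G^{2}}{6}\right)$ ($o{\left(C,G \right)} = \frac{\left(-5 + G G\right) - 3}{2 \left(-3\right)} G = \frac{1}{2} \left(- \frac{1}{3}\right) \left(\left(-5 + G^{2}\right) - 3\right) G = \frac{1}{2} \left(- \frac{1}{3}\right) \left(-8 + G^{2}\right) G = \left(\frac{4}{3} - \frac{G^{2}}{6}\right) G = G \left(\frac{4}{3} - \frac{G^{2}}{6}\right)$)
$\frac{1}{\left(-86 - -347\right) + \sqrt{183 + o{\left(-6,20 \right)}}} = \frac{1}{\left(-86 - -347\right) + \sqrt{183 + \frac{1}{6} \cdot 20 \left(8 - 20^{2}\right)}} = \frac{1}{\left(-86 + 347\right) + \sqrt{183 + \frac{1}{6} \cdot 20 \left(8 - 400\right)}} = \frac{1}{261 + \sqrt{183 + \frac{1}{6} \cdot 20 \left(8 - 400\right)}} = \frac{1}{261 + \sqrt{183 + \frac{1}{6} \cdot 20 \left(-392\right)}} = \frac{1}{261 + \sqrt{183 - \frac{3920}{3}}} = \frac{1}{261 + \sqrt{- \frac{3371}{3}}} = \frac{1}{261 + \frac{i \sqrt{10113}}{3}}$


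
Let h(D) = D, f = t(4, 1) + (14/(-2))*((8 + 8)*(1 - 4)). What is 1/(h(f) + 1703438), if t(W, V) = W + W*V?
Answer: 1/1703782 ≈ 5.8693e-7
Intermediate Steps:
t(W, V) = W + V*W
f = 344 (f = 4*(1 + 1) + (14/(-2))*((8 + 8)*(1 - 4)) = 4*2 + (14*(-½))*(16*(-3)) = 8 - 7*(-48) = 8 + 336 = 344)
1/(h(f) + 1703438) = 1/(344 + 1703438) = 1/1703782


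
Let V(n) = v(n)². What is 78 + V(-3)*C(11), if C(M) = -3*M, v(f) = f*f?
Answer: -2595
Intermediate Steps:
v(f) = f²
V(n) = n⁴ (V(n) = (n²)² = n⁴)
78 + V(-3)*C(11) = 78 + (-3)⁴*(-3*11) = 78 + 81*(-33) = 78 - 2673 = -2595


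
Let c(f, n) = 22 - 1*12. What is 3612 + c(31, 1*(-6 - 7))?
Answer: 3622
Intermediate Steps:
c(f, n) = 10 (c(f, n) = 22 - 12 = 10)
3612 + c(31, 1*(-6 - 7)) = 3612 + 10 = 3622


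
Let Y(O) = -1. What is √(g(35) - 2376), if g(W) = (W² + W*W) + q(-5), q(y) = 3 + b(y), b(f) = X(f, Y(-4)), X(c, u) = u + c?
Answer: √71 ≈ 8.4261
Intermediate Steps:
X(c, u) = c + u
b(f) = -1 + f (b(f) = f - 1 = -1 + f)
q(y) = 2 + y (q(y) = 3 + (-1 + y) = 2 + y)
g(W) = -3 + 2*W² (g(W) = (W² + W*W) + (2 - 5) = (W² + W²) - 3 = 2*W² - 3 = -3 + 2*W²)
√(g(35) - 2376) = √((-3 + 2*35²) - 2376) = √((-3 + 2*1225) - 2376) = √((-3 + 2450) - 2376) = √(2447 - 2376) = √71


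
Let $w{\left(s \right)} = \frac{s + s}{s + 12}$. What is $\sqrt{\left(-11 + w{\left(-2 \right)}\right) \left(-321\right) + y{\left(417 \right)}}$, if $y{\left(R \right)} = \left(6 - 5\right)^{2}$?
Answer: $\frac{\sqrt{91510}}{5} \approx 60.501$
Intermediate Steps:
$y{\left(R \right)} = 1$ ($y{\left(R \right)} = 1^{2} = 1$)
$w{\left(s \right)} = \frac{2 s}{12 + s}$
$\sqrt{\left(-11 + w{\left(-2 \right)}\right) \left(-321\right) + y{\left(417 \right)}} = \sqrt{\left(-11 + 2 \left(-2\right) \frac{1}{12 - 2}\right) \left(-321\right) + 1} = \sqrt{\left(-11 + 2 \left(-2\right) \frac{1}{10}\right) \left(-321\right) + 1} = \sqrt{\left(-11 - \frac{2}{5}\right) \left(-321\right) + 1} = \sqrt{\left(- \frac{57}{5}\right) \left(-321\right) + 1} = \sqrt{\frac{18297}{5} + 1} = \sqrt{\frac{18302}{5}} = \frac{\sqrt{91510}}{5}$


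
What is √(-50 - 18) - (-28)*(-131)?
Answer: -3668 + 2*I*√17 ≈ -3668.0 + 8.2462*I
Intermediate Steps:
√(-50 - 18) - (-28)*(-131) = √(-68) - 28*131 = 2*I*√17 - 3668 = -3668 + 2*I*√17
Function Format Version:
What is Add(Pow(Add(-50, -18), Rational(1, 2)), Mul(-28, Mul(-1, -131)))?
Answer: Add(-3668, Mul(2, I, Pow(17, Rational(1, 2)))) ≈ Add(-3668.0, Mul(8.2462, I))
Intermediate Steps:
Add(Pow(Add(-50, -18), Rational(1, 2)), Mul(-28, Mul(-1, -131))) = Add(Pow(-68, Rational(1, 2)), Mul(-28, 131)) = Add(Mul(2, I, Pow(17, Rational(1, 2))), -3668) = Add(-3668, Mul(2, I, Pow(17, Rational(1, 2))))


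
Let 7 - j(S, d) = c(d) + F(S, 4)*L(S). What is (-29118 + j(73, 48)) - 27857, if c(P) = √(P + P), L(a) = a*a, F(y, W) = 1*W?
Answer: -78284 - 4*√6 ≈ -78294.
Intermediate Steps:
F(y, W) = W
L(a) = a²
c(P) = √2*√P (c(P) = √(2*P) = √2*√P)
j(S, d) = 7 - 4*S² - √2*√d (j(S, d) = 7 - (√2*√d + 4*S²) = 7 - (4*S² + √2*√d) = 7 + (-4*S² - √2*√d) = 7 - 4*S² - √2*√d)
(-29118 + j(73, 48)) - 27857 = (-29118 + (7 - 4*73² - √2*√48)) - 27857 = (-29118 + (7 - 4*5329 - √2*4*√3)) - 27857 = (-29118 + (7 - 21316 - 4*√6)) - 27857 = (-29118 + (-21309 - 4*√6)) - 27857 = (-50427 - 4*√6) - 27857 = -78284 - 4*√6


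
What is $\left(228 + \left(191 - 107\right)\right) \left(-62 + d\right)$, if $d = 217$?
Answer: $48360$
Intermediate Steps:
$\left(228 + \left(191 - 107\right)\right) \left(-62 + d\right) = \left(228 + \left(191 - 107\right)\right) \left(-62 + 217\right) = \left(228 + \left(191 - 107\right)\right) 155 = \left(228 + 84\right) 155 = 312 \cdot 155 = 48360$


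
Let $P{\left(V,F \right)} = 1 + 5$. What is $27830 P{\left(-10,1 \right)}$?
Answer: $166980$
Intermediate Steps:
$P{\left(V,F \right)} = 6$
$27830 P{\left(-10,1 \right)} = 27830 \cdot 6 = 166980$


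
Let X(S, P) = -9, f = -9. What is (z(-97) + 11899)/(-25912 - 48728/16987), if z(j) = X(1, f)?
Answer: -100987715/220107936 ≈ -0.45881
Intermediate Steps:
z(j) = -9
(z(-97) + 11899)/(-25912 - 48728/16987) = (-9 + 11899)/(-25912 - 48728/16987) = 11890/(-25912 - 48728*1/16987) = 11890/(-25912 - 48728/16987) = 11890/(-440215872/16987) = 11890*(-16987/440215872) = -100987715/220107936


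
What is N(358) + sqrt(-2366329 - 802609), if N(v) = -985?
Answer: -985 + I*sqrt(3168938) ≈ -985.0 + 1780.2*I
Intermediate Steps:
N(358) + sqrt(-2366329 - 802609) = -985 + sqrt(-2366329 - 802609) = -985 + sqrt(-3168938) = -985 + I*sqrt(3168938)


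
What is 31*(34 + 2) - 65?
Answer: 1051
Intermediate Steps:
31*(34 + 2) - 65 = 31*36 - 65 = 1116 - 65 = 1051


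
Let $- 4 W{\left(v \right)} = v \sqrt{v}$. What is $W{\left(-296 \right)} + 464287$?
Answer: $464287 + 148 i \sqrt{74} \approx 4.6429 \cdot 10^{5} + 1273.1 i$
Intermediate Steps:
$W{\left(v \right)} = - \frac{v^{\frac{3}{2}}}{4}$ ($W{\left(v \right)} = - \frac{v \sqrt{v}}{4} = - \frac{v^{\frac{3}{2}}}{4}$)
$W{\left(-296 \right)} + 464287 = - \frac{\left(-296\right)^{\frac{3}{2}}}{4} + 464287 = - \frac{\left(-592\right) i \sqrt{74}}{4} + 464287 = 148 i \sqrt{74} + 464287 = 464287 + 148 i \sqrt{74}$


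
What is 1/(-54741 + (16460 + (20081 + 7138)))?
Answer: -1/11062 ≈ -9.0400e-5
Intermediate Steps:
1/(-54741 + (16460 + (20081 + 7138))) = 1/(-54741 + (16460 + 27219)) = 1/(-54741 + 43679) = 1/(-11062) = -1/11062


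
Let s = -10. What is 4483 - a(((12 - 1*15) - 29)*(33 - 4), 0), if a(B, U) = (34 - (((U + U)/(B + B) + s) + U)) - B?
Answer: 3511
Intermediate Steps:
a(B, U) = 44 - B - U - U/B (a(B, U) = (34 - (((U + U)/(B + B) - 10) + U)) - B = (34 - (((2*U)/((2*B)) - 10) + U)) - B = (34 - (((2*U)*(1/(2*B)) - 10) + U)) - B = (34 - ((U/B - 10) + U)) - B = (34 - ((-10 + U/B) + U)) - B = (34 - (-10 + U + U/B)) - B = (34 + (10 - U - U/B)) - B = (44 - U - U/B) - B = 44 - B - U - U/B)
4483 - a(((12 - 1*15) - 29)*(33 - 4), 0) = 4483 - (44 - ((12 - 1*15) - 29)*(33 - 4) - 1*0 - 1*0/((12 - 1*15) - 29)*(33 - 4)) = 4483 - (44 - ((12 - 15) - 29)*29 + 0 - 1*0/((12 - 15) - 29)*29) = 4483 - (44 - (-3 - 29)*29 + 0 - 1*0/(-3 - 29)*29) = 4483 - (44 - (-32)*29 + 0 - 1*0/(-32*29)) = 4483 - (44 - 1*(-928) + 0 - 1*0/(-928)) = 4483 - (44 + 928 + 0 - 1*0*(-1/928)) = 4483 - (44 + 928 + 0 + 0) = 4483 - 1*972 = 4483 - 972 = 3511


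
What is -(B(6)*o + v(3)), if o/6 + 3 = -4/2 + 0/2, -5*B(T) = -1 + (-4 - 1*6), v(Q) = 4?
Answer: 62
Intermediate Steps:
B(T) = 11/5 (B(T) = -(-1 + (-4 - 1*6))/5 = -(-1 + (-4 - 6))/5 = -(-1 - 10)/5 = -⅕*(-11) = 11/5)
o = -30 (o = -18 + 6*(-4/2 + 0/2) = -18 + 6*(-4*½ + 0*(½)) = -18 + 6*(-2 + 0) = -18 + 6*(-2) = -18 - 12 = -30)
-(B(6)*o + v(3)) = -((11/5)*(-30) + 4) = -(-66 + 4) = -1*(-62) = 62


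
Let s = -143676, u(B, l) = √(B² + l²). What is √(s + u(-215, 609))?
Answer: √(-143676 + √417106) ≈ 378.19*I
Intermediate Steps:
√(s + u(-215, 609)) = √(-143676 + √((-215)² + 609²)) = √(-143676 + √(46225 + 370881)) = √(-143676 + √417106)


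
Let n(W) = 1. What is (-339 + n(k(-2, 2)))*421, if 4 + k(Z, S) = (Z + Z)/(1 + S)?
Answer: -142298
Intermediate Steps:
k(Z, S) = -4 + 2*Z/(1 + S) (k(Z, S) = -4 + (Z + Z)/(1 + S) = -4 + (2*Z)/(1 + S) = -4 + 2*Z/(1 + S))
(-339 + n(k(-2, 2)))*421 = (-339 + 1)*421 = -338*421 = -142298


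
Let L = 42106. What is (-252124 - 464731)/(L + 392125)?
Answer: -716855/434231 ≈ -1.6509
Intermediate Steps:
(-252124 - 464731)/(L + 392125) = (-252124 - 464731)/(42106 + 392125) = -716855/434231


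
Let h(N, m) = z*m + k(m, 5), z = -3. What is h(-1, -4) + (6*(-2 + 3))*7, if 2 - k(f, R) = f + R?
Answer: 55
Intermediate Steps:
k(f, R) = 2 - R - f (k(f, R) = 2 - (f + R) = 2 - (R + f) = 2 + (-R - f) = 2 - R - f)
h(N, m) = -3 - 4*m (h(N, m) = -3*m + (2 - 1*5 - m) = -3*m + (2 - 5 - m) = -3*m + (-3 - m) = -3 - 4*m)
h(-1, -4) + (6*(-2 + 3))*7 = (-3 - 4*(-4)) + (6*(-2 + 3))*7 = (-3 + 16) + (6*1)*7 = 13 + 6*7 = 13 + 42 = 55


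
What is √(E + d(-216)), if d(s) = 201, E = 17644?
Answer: √17845 ≈ 133.59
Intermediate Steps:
√(E + d(-216)) = √(17644 + 201) = √17845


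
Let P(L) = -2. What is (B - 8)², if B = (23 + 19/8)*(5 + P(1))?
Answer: 297025/64 ≈ 4641.0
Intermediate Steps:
B = 609/8 (B = (23 + 19/8)*(5 - 2) = (23 + 19*(⅛))*3 = (23 + 19/8)*3 = (203/8)*3 = 609/8 ≈ 76.125)
(B - 8)² = (609/8 - 8)² = (545/8)² = 297025/64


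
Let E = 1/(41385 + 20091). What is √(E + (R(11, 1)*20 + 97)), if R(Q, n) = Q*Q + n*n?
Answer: √2397020137197/30738 ≈ 50.369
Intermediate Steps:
R(Q, n) = Q² + n²
E = 1/61476 ≈ 1.6267e-5
√(E + (R(11, 1)*20 + 97)) = √(1/61476 + ((11² + 1²)*20 + 97)) = √(1/61476 + ((121 + 1)*20 + 97)) = √(1/61476 + (122*20 + 97)) = √(1/61476 + (2440 + 97)) = √(1/61476 + 2537) = √(155964613/61476) = √2397020137197/30738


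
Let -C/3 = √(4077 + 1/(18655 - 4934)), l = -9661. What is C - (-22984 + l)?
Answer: 32645 - 3*√767559847478/13721 ≈ 32453.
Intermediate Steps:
C = -3*√767559847478/13721 (C = -3*√(4077 + 1/(18655 - 4934)) = -3*√(4077 + 1/13721) = -3*√767559847478/13721 ≈ -191.55)
C - (-22984 + l) = -3*√767559847478/13721 - (-22984 - 9661) = -3*√767559847478/13721 - 1*(-32645) = -3*√767559847478/13721 + 32645 = 32645 - 3*√767559847478/13721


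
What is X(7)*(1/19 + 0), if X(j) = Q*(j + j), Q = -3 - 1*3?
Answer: -84/19 ≈ -4.4211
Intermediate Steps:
Q = -6 (Q = -3 - 3 = -6)
X(j) = -12*j (X(j) = -6*(j + j) = -12*j)
X(7)*(1/19 + 0) = (-12*7)*(1/19 + 0) = -84*(1*(1/19) + 0) = -84*(1/19 + 0) = -84*1/19 = -84/19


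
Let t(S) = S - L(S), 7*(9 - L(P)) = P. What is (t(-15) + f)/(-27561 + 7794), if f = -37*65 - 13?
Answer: 5703/46123 ≈ 0.12365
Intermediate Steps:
f = -2418 (f = -2405 - 13 = -2418)
L(P) = 9 - P/7
t(S) = -9 + 8*S/7 (t(S) = S - (9 - S/7) = S + (-9 + S/7) = -9 + 8*S/7)
(t(-15) + f)/(-27561 + 7794) = ((-9 + (8/7)*(-15)) - 2418)/(-27561 + 7794) = ((-9 - 120/7) - 2418)/(-19767) = (-183/7 - 2418)*(-1/19767) = -17109/7*(-1/19767) = 5703/46123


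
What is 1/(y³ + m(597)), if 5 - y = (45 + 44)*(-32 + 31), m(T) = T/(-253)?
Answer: 253/210137155 ≈ 1.2040e-6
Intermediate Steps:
m(T) = -T/253 (m(T) = T*(-1/253) = -T/253)
y = 94 (y = 5 - (45 + 44)*(-32 + 31) = 5 - 89*(-1) = 5 - 1*(-89) = 5 + 89 = 94)
1/(y³ + m(597)) = 1/(94³ - 1/253*597) = 1/(830584 - 597/253) = 1/(210137155/253) = 253/210137155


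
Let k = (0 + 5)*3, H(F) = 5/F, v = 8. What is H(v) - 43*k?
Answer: -5155/8 ≈ -644.38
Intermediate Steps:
k = 15 (k = 5*3 = 15)
H(v) - 43*k = 5/8 - 43*15 = 5*(⅛) - 645 = 5/8 - 645 = -5155/8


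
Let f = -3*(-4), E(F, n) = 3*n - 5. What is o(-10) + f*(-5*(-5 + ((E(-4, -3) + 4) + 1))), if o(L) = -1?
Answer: 839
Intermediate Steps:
E(F, n) = -5 + 3*n
f = 12
o(-10) + f*(-5*(-5 + ((E(-4, -3) + 4) + 1))) = -1 + 12*(-5*(-5 + (((-5 + 3*(-3)) + 4) + 1))) = -1 + 12*(-5*(-5 + (((-5 - 9) + 4) + 1))) = -1 + 12*(-5*(-5 + ((-14 + 4) + 1))) = -1 + 12*(-5*(-5 + (-10 + 1))) = -1 + 12*(-5*(-5 - 9)) = -1 + 12*(-5*(-14)) = -1 + 12*70 = -1 + 840 = 839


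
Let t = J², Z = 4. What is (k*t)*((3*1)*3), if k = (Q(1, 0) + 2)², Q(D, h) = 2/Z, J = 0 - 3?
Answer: 2025/4 ≈ 506.25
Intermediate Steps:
J = -3
Q(D, h) = ½ (Q(D, h) = 2/4 = 2*(¼) = ½)
k = 25/4 (k = (½ + 2)² = (5/2)² = 25/4 ≈ 6.2500)
t = 9 (t = (-3)² = 9)
(k*t)*((3*1)*3) = ((25/4)*9)*((3*1)*3) = 225*(3*3)/4 = (225/4)*9 = 2025/4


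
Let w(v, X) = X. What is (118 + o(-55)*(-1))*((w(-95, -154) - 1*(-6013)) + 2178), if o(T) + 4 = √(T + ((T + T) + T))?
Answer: 980514 - 16074*I*√55 ≈ 9.8051e+5 - 1.1921e+5*I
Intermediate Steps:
o(T) = -4 + 2*√T (o(T) = -4 + √(T + ((T + T) + T)) = -4 + √(T + (2*T + T)) = -4 + √(T + 3*T) = -4 + √(4*T) = -4 + 2*√T)
(118 + o(-55)*(-1))*((w(-95, -154) - 1*(-6013)) + 2178) = (118 + (-4 + 2*√(-55))*(-1))*((-154 - 1*(-6013)) + 2178) = (118 + (-4 + 2*(I*√55))*(-1))*((-154 + 6013) + 2178) = (118 + (-4 + 2*I*√55)*(-1))*(5859 + 2178) = (118 + (4 - 2*I*√55))*8037 = (122 - 2*I*√55)*8037 = 980514 - 16074*I*√55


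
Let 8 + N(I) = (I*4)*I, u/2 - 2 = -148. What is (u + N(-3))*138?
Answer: -36432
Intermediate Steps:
u = -292 (u = 4 + 2*(-148) = 4 - 296 = -292)
N(I) = -8 + 4*I**2 (N(I) = -8 + (I*4)*I = -8 + (4*I)*I = -8 + 4*I**2)
(u + N(-3))*138 = (-292 + (-8 + 4*(-3)**2))*138 = (-292 + (-8 + 4*9))*138 = (-292 + (-8 + 36))*138 = (-292 + 28)*138 = -264*138 = -36432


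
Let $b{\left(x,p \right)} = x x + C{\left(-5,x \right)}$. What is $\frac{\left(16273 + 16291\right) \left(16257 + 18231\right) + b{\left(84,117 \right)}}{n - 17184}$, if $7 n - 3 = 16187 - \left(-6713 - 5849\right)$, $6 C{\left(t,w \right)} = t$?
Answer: $- \frac{47169120061}{549216} \approx -85885.0$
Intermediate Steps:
$C{\left(t,w \right)} = \frac{t}{6}$
$n = \frac{28752}{7}$ ($n = \frac{3}{7} + \frac{16187 - \left(-6713 - 5849\right)}{7} = \frac{3}{7} + \frac{16187 - -12562}{7} = \frac{3}{7} + \frac{16187 + 12562}{7} = \frac{3}{7} + \frac{1}{7} \cdot 28749 = \frac{3}{7} + 4107 = \frac{28752}{7} \approx 4107.4$)
$b{\left(x,p \right)} = - \frac{5}{6} + x^{2}$ ($b{\left(x,p \right)} = x x + \frac{1}{6} \left(-5\right) = x^{2} - \frac{5}{6} = - \frac{5}{6} + x^{2}$)
$\frac{\left(16273 + 16291\right) \left(16257 + 18231\right) + b{\left(84,117 \right)}}{n - 17184} = \frac{\left(16273 + 16291\right) \left(16257 + 18231\right) - \left(\frac{5}{6} - 84^{2}\right)}{\frac{28752}{7} - 17184} = \frac{32564 \cdot 34488 + \left(- \frac{5}{6} + 7056\right)}{- \frac{91536}{7}} = \left(1123067232 + \frac{42331}{6}\right) \left(- \frac{7}{91536}\right) = \frac{6738445723}{6} \left(- \frac{7}{91536}\right) = - \frac{47169120061}{549216}$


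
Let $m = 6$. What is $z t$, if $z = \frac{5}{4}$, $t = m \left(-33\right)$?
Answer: $- \frac{495}{2} \approx -247.5$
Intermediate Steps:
$t = -198$ ($t = 6 \left(-33\right) = -198$)
$z = \frac{5}{4}$ ($z = 5 \cdot \frac{1}{4} = \frac{5}{4} \approx 1.25$)
$z t = \frac{5}{4} \left(-198\right) = - \frac{495}{2}$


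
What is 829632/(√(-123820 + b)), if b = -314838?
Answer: -414816*I*√438658/219329 ≈ -1252.6*I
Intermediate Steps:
829632/(√(-123820 + b)) = 829632/(√(-123820 - 314838)) = 829632/(√(-438658)) = 829632/((I*√438658)) = 829632*(-I*√438658/438658) = -414816*I*√438658/219329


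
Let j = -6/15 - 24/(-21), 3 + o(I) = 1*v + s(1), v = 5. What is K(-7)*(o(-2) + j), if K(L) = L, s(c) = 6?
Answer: -306/5 ≈ -61.200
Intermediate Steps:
o(I) = 8 (o(I) = -3 + (1*5 + 6) = -3 + (5 + 6) = -3 + 11 = 8)
j = 26/35 (j = -6*1/15 - 24*(-1/21) = -⅖ + 8/7 = 26/35 ≈ 0.74286)
K(-7)*(o(-2) + j) = -7*(8 + 26/35) = -7*306/35 = -306/5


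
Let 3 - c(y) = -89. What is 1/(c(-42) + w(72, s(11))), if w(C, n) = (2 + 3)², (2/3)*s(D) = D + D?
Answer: 1/117 ≈ 0.0085470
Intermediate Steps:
s(D) = 3*D (s(D) = 3*(D + D)/2 = 3*(2*D)/2 = 3*D)
c(y) = 92 (c(y) = 3 - 1*(-89) = 3 + 89 = 92)
w(C, n) = 25 (w(C, n) = 5² = 25)
1/(c(-42) + w(72, s(11))) = 1/(92 + 25) = 1/117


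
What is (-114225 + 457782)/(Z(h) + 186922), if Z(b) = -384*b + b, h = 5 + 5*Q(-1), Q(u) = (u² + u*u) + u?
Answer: 343557/183092 ≈ 1.8764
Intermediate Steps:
Q(u) = u + 2*u² (Q(u) = (u² + u²) + u = 2*u² + u = u + 2*u²)
h = 10 (h = 5 + 5*(-(1 + 2*(-1))) = 5 + 5*(-(1 - 2)) = 5 + 5*(-1*(-1)) = 5 + 5*1 = 5 + 5 = 10)
Z(b) = -383*b
(-114225 + 457782)/(Z(h) + 186922) = (-114225 + 457782)/(-383*10 + 186922) = 343557/(-3830 + 186922) = 343557/183092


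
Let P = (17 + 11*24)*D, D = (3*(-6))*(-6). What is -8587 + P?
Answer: 21761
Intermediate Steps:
D = 108 (D = -18*(-6) = 108)
P = 30348 (P = (17 + 11*24)*108 = (17 + 264)*108 = 281*108 = 30348)
-8587 + P = -8587 + 30348 = 21761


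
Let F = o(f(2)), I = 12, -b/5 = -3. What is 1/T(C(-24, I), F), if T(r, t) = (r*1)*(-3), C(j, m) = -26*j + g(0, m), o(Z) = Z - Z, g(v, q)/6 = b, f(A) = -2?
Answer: -1/2142 ≈ -0.00046685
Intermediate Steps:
b = 15 (b = -5*(-3) = 15)
g(v, q) = 90 (g(v, q) = 6*15 = 90)
o(Z) = 0
C(j, m) = 90 - 26*j (C(j, m) = -26*j + 90 = 90 - 26*j)
F = 0
T(r, t) = -3*r (T(r, t) = r*(-3) = -3*r)
1/T(C(-24, I), F) = 1/(-3*(90 - 26*(-24))) = 1/(-3*(90 + 624)) = 1/(-3*714) = 1/(-2142) = -1/2142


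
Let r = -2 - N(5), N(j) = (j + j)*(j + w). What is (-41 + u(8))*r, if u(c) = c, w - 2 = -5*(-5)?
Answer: 10626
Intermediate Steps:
w = 27 (w = 2 - 5*(-5) = 2 + 25 = 27)
N(j) = 2*j*(27 + j) (N(j) = (j + j)*(j + 27) = (2*j)*(27 + j) = 2*j*(27 + j))
r = -322 (r = -2 - 2*5*(27 + 5) = -2 - 2*5*32 = -2 - 1*320 = -2 - 320 = -322)
(-41 + u(8))*r = (-41 + 8)*(-322) = -33*(-322) = 10626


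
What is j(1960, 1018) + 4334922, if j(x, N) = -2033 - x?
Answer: 4330929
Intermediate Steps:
j(1960, 1018) + 4334922 = (-2033 - 1*1960) + 4334922 = (-2033 - 1960) + 4334922 = -3993 + 4334922 = 4330929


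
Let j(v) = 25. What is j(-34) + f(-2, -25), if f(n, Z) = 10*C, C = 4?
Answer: 65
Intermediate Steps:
f(n, Z) = 40 (f(n, Z) = 10*4 = 40)
j(-34) + f(-2, -25) = 25 + 40 = 65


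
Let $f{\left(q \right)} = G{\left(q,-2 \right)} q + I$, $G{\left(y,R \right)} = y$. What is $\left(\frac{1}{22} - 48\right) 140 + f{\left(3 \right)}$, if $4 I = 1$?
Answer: $- \frac{294993}{44} \approx -6704.4$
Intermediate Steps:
$I = \frac{1}{4}$ ($I = \frac{1}{4} \cdot 1 = \frac{1}{4} \approx 0.25$)
$f{\left(q \right)} = \frac{1}{4} + q^{2}$ ($f{\left(q \right)} = q q + \frac{1}{4} = q^{2} + \frac{1}{4} = \frac{1}{4} + q^{2}$)
$\left(\frac{1}{22} - 48\right) 140 + f{\left(3 \right)} = \left(\frac{1}{22} - 48\right) 140 + \left(\frac{1}{4} + 3^{2}\right) = \left(\frac{1}{22} - 48\right) 140 + \left(\frac{1}{4} + 9\right) = \left(- \frac{1055}{22}\right) 140 + \frac{37}{4} = - \frac{73850}{11} + \frac{37}{4} = - \frac{294993}{44}$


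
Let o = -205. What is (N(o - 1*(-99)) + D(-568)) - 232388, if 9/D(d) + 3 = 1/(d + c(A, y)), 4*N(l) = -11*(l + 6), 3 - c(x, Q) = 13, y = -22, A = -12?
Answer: -402721257/1735 ≈ -2.3212e+5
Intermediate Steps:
c(x, Q) = -10 (c(x, Q) = 3 - 1*13 = 3 - 13 = -10)
N(l) = -33/2 - 11*l/4 (N(l) = (-11*(l + 6))/4 = (-11*(6 + l))/4 = (-66 - 11*l)/4 = -33/2 - 11*l/4)
D(d) = 9/(-3 + 1/(-10 + d)) (D(d) = 9/(-3 + 1/(d - 10)) = 9/(-3 + 1/(-10 + d)))
(N(o - 1*(-99)) + D(-568)) - 232388 = ((-33/2 - 11*(-205 - 1*(-99))/4) + 9*(10 - 1*(-568))/(-31 + 3*(-568))) - 232388 = ((-33/2 - 11*(-205 + 99)/4) + 9*(10 + 568)/(-31 - 1704)) - 232388 = ((-33/2 - 11/4*(-106)) + 9*578/(-1735)) - 232388 = ((-33/2 + 583/2) + 9*(-1/1735)*578) - 232388 = (275 - 5202/1735) - 232388 = 471923/1735 - 232388 = -402721257/1735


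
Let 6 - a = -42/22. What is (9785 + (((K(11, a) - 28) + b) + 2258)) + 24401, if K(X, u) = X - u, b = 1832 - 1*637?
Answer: 413755/11 ≈ 37614.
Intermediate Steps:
a = 87/11 (a = 6 - (-42)/22 = 6 - 1*(-21/11) = 6 + 21/11 = 87/11 ≈ 7.9091)
b = 1195 (b = 1832 - 637 = 1195)
(9785 + (((K(11, a) - 28) + b) + 2258)) + 24401 = (9785 + ((((11 - 1*87/11) - 28) + 1195) + 2258)) + 24401 = (9785 + ((((11 - 87/11) - 28) + 1195) + 2258)) + 24401 = (9785 + (((34/11 - 28) + 1195) + 2258)) + 24401 = (9785 + ((-274/11 + 1195) + 2258)) + 24401 = (9785 + (12871/11 + 2258)) + 24401 = (9785 + 37709/11) + 24401 = 145344/11 + 24401 = 413755/11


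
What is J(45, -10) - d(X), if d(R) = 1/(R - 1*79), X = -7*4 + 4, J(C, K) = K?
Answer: -1029/103 ≈ -9.9903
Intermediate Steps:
X = -24 (X = -28 + 4 = -24)
d(R) = 1/(-79 + R) (d(R) = 1/(R - 79) = 1/(-79 + R))
J(45, -10) - d(X) = -10 - 1/(-79 - 24) = -10 - 1/(-103) = -10 - 1*(-1/103) = -10 + 1/103 = -1029/103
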